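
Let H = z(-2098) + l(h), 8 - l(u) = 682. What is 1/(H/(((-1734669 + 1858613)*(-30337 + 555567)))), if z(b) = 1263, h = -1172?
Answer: 65099107120/589 ≈ 1.1052e+8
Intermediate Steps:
l(u) = -674 (l(u) = 8 - 1*682 = 8 - 682 = -674)
H = 589 (H = 1263 - 674 = 589)
1/(H/(((-1734669 + 1858613)*(-30337 + 555567)))) = 1/(589/(((-1734669 + 1858613)*(-30337 + 555567)))) = 1/(589/((123944*525230))) = 1/(589/65099107120) = 65099107120/589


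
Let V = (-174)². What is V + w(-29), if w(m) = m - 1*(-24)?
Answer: 30271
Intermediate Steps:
w(m) = 24 + m (w(m) = m + 24 = 24 + m)
V = 30276
V + w(-29) = 30276 + (24 - 29) = 30276 - 5 = 30271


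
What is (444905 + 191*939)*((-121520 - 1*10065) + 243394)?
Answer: 69797215486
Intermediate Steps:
(444905 + 191*939)*((-121520 - 1*10065) + 243394) = (444905 + 179349)*((-121520 - 10065) + 243394) = 624254*(-131585 + 243394) = 624254*111809 = 69797215486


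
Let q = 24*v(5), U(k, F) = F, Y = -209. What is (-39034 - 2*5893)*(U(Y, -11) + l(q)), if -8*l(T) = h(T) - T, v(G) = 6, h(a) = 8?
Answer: -304920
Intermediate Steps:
q = 144 (q = 24*6 = 144)
l(T) = -1 + T/8 (l(T) = -(8 - T)/8 = -1 + T/8)
(-39034 - 2*5893)*(U(Y, -11) + l(q)) = (-39034 - 2*5893)*(-11 + (-1 + (⅛)*144)) = (-39034 - 11786)*(-11 + (-1 + 18)) = -50820*(-11 + 17) = -50820*6 = -304920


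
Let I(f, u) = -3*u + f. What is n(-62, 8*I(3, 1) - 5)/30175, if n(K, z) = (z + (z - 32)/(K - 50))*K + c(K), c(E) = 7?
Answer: 3321/337960 ≈ 0.0098266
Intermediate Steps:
I(f, u) = f - 3*u
n(K, z) = 7 + K*(z + (-32 + z)/(-50 + K)) (n(K, z) = (z + (z - 32)/(K - 50))*K + 7 = (z + (-32 + z)/(-50 + K))*K + 7 = K*(z + (-32 + z)/(-50 + K)) + 7 = 7 + K*(z + (-32 + z)/(-50 + K)))
n(-62, 8*I(3, 1) - 5)/30175 = ((-350 - 25*(-62) + (8*(3 - 3*1) - 5)*(-62)² - 49*(-62)*(8*(3 - 3*1) - 5))/(-50 - 62))/30175 = ((-350 + 1550 + (8*(3 - 3) - 5)*3844 - 49*(-62)*(8*(3 - 3) - 5))/(-112))*(1/30175) = -(-350 + 1550 + (8*0 - 5)*3844 - 49*(-62)*(8*0 - 5))/112*(1/30175) = -(-350 + 1550 + (0 - 5)*3844 - 49*(-62)*(0 - 5))/112*(1/30175) = -(-350 + 1550 - 5*3844 - 49*(-62)*(-5))/112*(1/30175) = -(-350 + 1550 - 19220 - 15190)/112*(1/30175) = -1/112*(-33210)*(1/30175) = (16605/56)*(1/30175) = 3321/337960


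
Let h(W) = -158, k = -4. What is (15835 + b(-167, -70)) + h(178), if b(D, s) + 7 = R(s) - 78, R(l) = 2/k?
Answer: 31183/2 ≈ 15592.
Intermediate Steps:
R(l) = -½ (R(l) = 2/(-4) = 2*(-¼) = -½)
b(D, s) = -171/2 (b(D, s) = -7 + (-½ - 78) = -7 - 157/2 = -171/2)
(15835 + b(-167, -70)) + h(178) = (15835 - 171/2) - 158 = 31499/2 - 158 = 31183/2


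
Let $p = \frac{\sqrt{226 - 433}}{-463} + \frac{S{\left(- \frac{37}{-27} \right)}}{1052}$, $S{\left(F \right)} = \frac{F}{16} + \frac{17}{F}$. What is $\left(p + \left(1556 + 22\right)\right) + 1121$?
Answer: $\frac{45384338089}{16815168} - \frac{3 i \sqrt{23}}{463} \approx 2699.0 - 0.031074 i$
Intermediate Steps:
$S{\left(F \right)} = \frac{17}{F} + \frac{F}{16}$ ($S{\left(F \right)} = F \frac{1}{16} + \frac{17}{F} = \frac{F}{16} + \frac{17}{F} = \frac{17}{F} + \frac{F}{16}$)
$p = \frac{199657}{16815168} - \frac{3 i \sqrt{23}}{463}$ ($p = \frac{\sqrt{226 - 433}}{-463} + \frac{\frac{17}{\left(-37\right) \frac{1}{-27}} + \frac{\left(-37\right) \frac{1}{-27}}{16}}{1052} = \sqrt{-207} \left(- \frac{1}{463}\right) + \left(\frac{17}{\left(-37\right) \left(- \frac{1}{27}\right)} + \frac{\left(-37\right) \left(- \frac{1}{27}\right)}{16}\right) \frac{1}{1052} = 3 i \sqrt{23} \left(- \frac{1}{463}\right) + \left(\frac{17}{\frac{37}{27}} + \frac{1}{16} \cdot \frac{37}{27}\right) \frac{1}{1052} = - \frac{3 i \sqrt{23}}{463} + \left(17 \cdot \frac{27}{37} + \frac{37}{432}\right) \frac{1}{1052} = - \frac{3 i \sqrt{23}}{463} + \left(\frac{459}{37} + \frac{37}{432}\right) \frac{1}{1052} = - \frac{3 i \sqrt{23}}{463} + \frac{199657}{15984} \cdot \frac{1}{1052} = - \frac{3 i \sqrt{23}}{463} + \frac{199657}{16815168} = \frac{199657}{16815168} - \frac{3 i \sqrt{23}}{463} \approx 0.011874 - 0.031074 i$)
$\left(p + \left(1556 + 22\right)\right) + 1121 = \left(\left(\frac{199657}{16815168} - \frac{3 i \sqrt{23}}{463}\right) + \left(1556 + 22\right)\right) + 1121 = \left(\left(\frac{199657}{16815168} - \frac{3 i \sqrt{23}}{463}\right) + 1578\right) + 1121 = \left(\frac{26534534761}{16815168} - \frac{3 i \sqrt{23}}{463}\right) + 1121 = \frac{45384338089}{16815168} - \frac{3 i \sqrt{23}}{463}$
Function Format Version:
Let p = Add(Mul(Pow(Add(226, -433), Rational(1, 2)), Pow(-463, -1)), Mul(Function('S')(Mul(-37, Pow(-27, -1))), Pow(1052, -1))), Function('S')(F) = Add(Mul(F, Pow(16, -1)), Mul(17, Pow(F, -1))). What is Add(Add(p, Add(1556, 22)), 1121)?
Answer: Add(Rational(45384338089, 16815168), Mul(Rational(-3, 463), I, Pow(23, Rational(1, 2)))) ≈ Add(2699.0, Mul(-0.031074, I))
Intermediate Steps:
Function('S')(F) = Add(Mul(17, Pow(F, -1)), Mul(Rational(1, 16), F)) (Function('S')(F) = Add(Mul(F, Rational(1, 16)), Mul(17, Pow(F, -1))) = Add(Mul(Rational(1, 16), F), Mul(17, Pow(F, -1))) = Add(Mul(17, Pow(F, -1)), Mul(Rational(1, 16), F)))
p = Add(Rational(199657, 16815168), Mul(Rational(-3, 463), I, Pow(23, Rational(1, 2)))) (p = Add(Mul(Pow(Add(226, -433), Rational(1, 2)), Pow(-463, -1)), Mul(Add(Mul(17, Pow(Mul(-37, Pow(-27, -1)), -1)), Mul(Rational(1, 16), Mul(-37, Pow(-27, -1)))), Pow(1052, -1))) = Add(Mul(Pow(-207, Rational(1, 2)), Rational(-1, 463)), Mul(Add(Mul(17, Pow(Mul(-37, Rational(-1, 27)), -1)), Mul(Rational(1, 16), Mul(-37, Rational(-1, 27)))), Rational(1, 1052))) = Add(Mul(Mul(3, I, Pow(23, Rational(1, 2))), Rational(-1, 463)), Mul(Add(Mul(17, Pow(Rational(37, 27), -1)), Mul(Rational(1, 16), Rational(37, 27))), Rational(1, 1052))) = Add(Mul(Rational(-3, 463), I, Pow(23, Rational(1, 2))), Mul(Add(Mul(17, Rational(27, 37)), Rational(37, 432)), Rational(1, 1052))) = Add(Mul(Rational(-3, 463), I, Pow(23, Rational(1, 2))), Mul(Add(Rational(459, 37), Rational(37, 432)), Rational(1, 1052))) = Add(Mul(Rational(-3, 463), I, Pow(23, Rational(1, 2))), Mul(Rational(199657, 15984), Rational(1, 1052))) = Add(Mul(Rational(-3, 463), I, Pow(23, Rational(1, 2))), Rational(199657, 16815168)) = Add(Rational(199657, 16815168), Mul(Rational(-3, 463), I, Pow(23, Rational(1, 2)))) ≈ Add(0.011874, Mul(-0.031074, I)))
Add(Add(p, Add(1556, 22)), 1121) = Add(Add(Add(Rational(199657, 16815168), Mul(Rational(-3, 463), I, Pow(23, Rational(1, 2)))), Add(1556, 22)), 1121) = Add(Add(Add(Rational(199657, 16815168), Mul(Rational(-3, 463), I, Pow(23, Rational(1, 2)))), 1578), 1121) = Add(Add(Rational(26534534761, 16815168), Mul(Rational(-3, 463), I, Pow(23, Rational(1, 2)))), 1121) = Add(Rational(45384338089, 16815168), Mul(Rational(-3, 463), I, Pow(23, Rational(1, 2))))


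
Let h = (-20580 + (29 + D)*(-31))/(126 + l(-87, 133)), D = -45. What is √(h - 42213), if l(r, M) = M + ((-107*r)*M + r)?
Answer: I*√64725644811341489/1238269 ≈ 205.46*I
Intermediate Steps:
l(r, M) = M + r - 107*M*r (l(r, M) = M + (-107*M*r + r) = M + (r - 107*M*r) = M + r - 107*M*r)
h = -20084/1238269 (h = (-20580 + (29 - 45)*(-31))/(126 + (133 - 87 - 107*133*(-87))) = (-20580 - 16*(-31))/(126 + (133 - 87 + 1238097)) = (-20580 + 496)/(126 + 1238143) = -20084/1238269 ≈ -0.016219)
√(h - 42213) = √(-20084/1238269 - 42213) = √(-52271069381/1238269) = I*√64725644811341489/1238269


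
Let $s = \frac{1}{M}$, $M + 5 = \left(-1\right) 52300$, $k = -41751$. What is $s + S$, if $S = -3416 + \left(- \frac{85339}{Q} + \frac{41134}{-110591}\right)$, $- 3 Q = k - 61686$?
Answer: $- \frac{227287772525368528}{66480824696715} \approx -3418.8$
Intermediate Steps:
$Q = 34479$ ($Q = - \frac{-41751 - 61686}{3} = \left(- \frac{1}{3}\right) \left(-103437\right) = 34479$)
$M = -52305$ ($M = -5 - 52300 = -52305$)
$S = - \frac{13036293160559}{3813067089}$ ($S = -3416 + \left(- \frac{85339}{34479} + \frac{41134}{-110591}\right) = -3416 + \left(\left(-85339\right) \frac{1}{34479} + 41134 \left(- \frac{1}{110591}\right)\right) = -3416 - \frac{10855984535}{3813067089} = - \frac{13036293160559}{3813067089} \approx -3418.8$)
$s = - \frac{1}{52305}$ ($s = \frac{1}{-52305} = - \frac{1}{52305} \approx -1.9119 \cdot 10^{-5}$)
$s + S = - \frac{1}{52305} - \frac{13036293160559}{3813067089} = - \frac{227287772525368528}{66480824696715}$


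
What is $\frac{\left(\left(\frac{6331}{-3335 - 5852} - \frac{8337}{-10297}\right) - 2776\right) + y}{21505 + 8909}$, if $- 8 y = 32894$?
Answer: $- \frac{124106606721}{548022850504} \approx -0.22646$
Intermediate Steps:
$y = - \frac{16447}{4}$ ($y = \left(- \frac{1}{8}\right) 32894 = - \frac{16447}{4} \approx -4111.8$)
$\frac{\left(\left(\frac{6331}{-3335 - 5852} - \frac{8337}{-10297}\right) - 2776\right) + y}{21505 + 8909} = \frac{\left(\left(\frac{6331}{-3335 - 5852} - \frac{8337}{-10297}\right) - 2776\right) - \frac{16447}{4}}{21505 + 8909} = \frac{\left(\left(\frac{6331}{-9187} - - \frac{1191}{1471}\right) - 2776\right) - \frac{16447}{4}}{30414} = \left(\left(\left(6331 \left(- \frac{1}{9187}\right) + \frac{1191}{1471}\right) - 2776\right) - \frac{16447}{4}\right) \frac{1}{30414} = \left(\left(\left(- \frac{6331}{9187} + \frac{1191}{1471}\right) - 2776\right) - \frac{16447}{4}\right) \frac{1}{30414} = \left(\left(\frac{1628816}{13514077} - 2776\right) - \frac{16447}{4}\right) \frac{1}{30414} = \left(- \frac{37513448936}{13514077} - \frac{16447}{4}\right) \frac{1}{30414} = \left(- \frac{372319820163}{54056308}\right) \frac{1}{30414} = - \frac{124106606721}{548022850504}$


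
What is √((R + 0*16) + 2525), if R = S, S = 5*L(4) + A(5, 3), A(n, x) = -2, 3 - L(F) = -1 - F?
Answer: √2563 ≈ 50.626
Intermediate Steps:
L(F) = 4 + F (L(F) = 3 - (-1 - F) = 3 + (1 + F) = 4 + F)
S = 38 (S = 5*(4 + 4) - 2 = 5*8 - 2 = 40 - 2 = 38)
R = 38
√((R + 0*16) + 2525) = √((38 + 0*16) + 2525) = √((38 + 0) + 2525) = √(38 + 2525) = √2563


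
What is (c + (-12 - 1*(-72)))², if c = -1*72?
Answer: 144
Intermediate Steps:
c = -72
(c + (-12 - 1*(-72)))² = (-72 + (-12 - 1*(-72)))² = (-72 + (-12 + 72))² = (-72 + 60)² = (-12)² = 144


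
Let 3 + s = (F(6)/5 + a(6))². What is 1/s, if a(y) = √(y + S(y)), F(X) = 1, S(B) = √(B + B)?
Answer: -25/(75 - (1 + 5*√2*√(3 + √3))²) ≈ 0.12929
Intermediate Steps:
S(B) = √2*√B (S(B) = √(2*B) = √2*√B)
a(y) = √(y + √2*√y)
s = -3 + (⅕ + √(6 + 2*√3))² (s = -3 + (1/5 + √(6 + √2*√6))² = -3 + (1*(⅕) + √(6 + 2*√3))² = -3 + (⅕ + √(6 + 2*√3))² ≈ 7.7346)
1/s = 1/(-3 + (1 + 5*√2*√(3 + √3))²/25)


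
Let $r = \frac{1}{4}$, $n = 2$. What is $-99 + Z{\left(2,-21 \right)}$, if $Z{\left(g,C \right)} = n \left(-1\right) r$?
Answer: $- \frac{199}{2} \approx -99.5$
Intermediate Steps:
$r = \frac{1}{4} \approx 0.25$
$Z{\left(g,C \right)} = - \frac{1}{2}$ ($Z{\left(g,C \right)} = 2 \left(-1\right) \frac{1}{4} = \left(-2\right) \frac{1}{4} = - \frac{1}{2}$)
$-99 + Z{\left(2,-21 \right)} = -99 - \frac{1}{2} = - \frac{199}{2}$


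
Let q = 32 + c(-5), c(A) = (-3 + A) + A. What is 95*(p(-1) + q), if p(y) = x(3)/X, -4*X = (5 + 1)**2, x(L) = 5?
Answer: 15770/9 ≈ 1752.2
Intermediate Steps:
X = -9 (X = -(5 + 1)**2/4 = -1/4*6**2 = -1/4*36 = -9)
p(y) = -5/9 (p(y) = 5/(-9) = 5*(-1/9) = -5/9)
c(A) = -3 + 2*A
q = 19 (q = 32 + (-3 + 2*(-5)) = 32 + (-3 - 10) = 32 - 13 = 19)
95*(p(-1) + q) = 95*(-5/9 + 19) = 95*(166/9) = 15770/9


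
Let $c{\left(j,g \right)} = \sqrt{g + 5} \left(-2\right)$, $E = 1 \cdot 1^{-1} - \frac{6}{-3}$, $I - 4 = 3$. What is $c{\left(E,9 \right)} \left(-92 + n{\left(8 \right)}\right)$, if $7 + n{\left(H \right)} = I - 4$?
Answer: $192 \sqrt{14} \approx 718.4$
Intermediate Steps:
$I = 7$ ($I = 4 + 3 = 7$)
$n{\left(H \right)} = -4$ ($n{\left(H \right)} = -7 + \left(7 - 4\right) = -7 + 3 = -4$)
$E = 3$ ($E = 1 \cdot 1 - -2 = 1 + 2 = 3$)
$c{\left(j,g \right)} = - 2 \sqrt{5 + g}$ ($c{\left(j,g \right)} = \sqrt{5 + g} \left(-2\right) = - 2 \sqrt{5 + g}$)
$c{\left(E,9 \right)} \left(-92 + n{\left(8 \right)}\right) = - 2 \sqrt{5 + 9} \left(-92 - 4\right) = - 2 \sqrt{14} \left(-96\right) = 192 \sqrt{14}$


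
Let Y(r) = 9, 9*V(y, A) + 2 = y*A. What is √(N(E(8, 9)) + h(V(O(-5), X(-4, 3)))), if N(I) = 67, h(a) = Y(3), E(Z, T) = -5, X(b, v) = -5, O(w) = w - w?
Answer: 2*√19 ≈ 8.7178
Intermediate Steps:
O(w) = 0
V(y, A) = -2/9 + A*y/9 (V(y, A) = -2/9 + (y*A)/9 = -2/9 + (A*y)/9 = -2/9 + A*y/9)
h(a) = 9
√(N(E(8, 9)) + h(V(O(-5), X(-4, 3)))) = √(67 + 9) = √76 = 2*√19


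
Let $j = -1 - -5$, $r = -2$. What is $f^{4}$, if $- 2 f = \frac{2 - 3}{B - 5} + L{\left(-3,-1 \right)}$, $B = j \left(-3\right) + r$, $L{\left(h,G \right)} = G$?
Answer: $\frac{6561}{130321} \approx 0.050345$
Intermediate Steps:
$j = 4$ ($j = -1 + 5 = 4$)
$B = -14$ ($B = 4 \left(-3\right) - 2 = -12 - 2 = -14$)
$f = \frac{9}{19}$ ($f = - \frac{\frac{2 - 3}{-14 - 5} - 1}{2} = - \frac{- \frac{1}{-19} - 1}{2} = - \frac{\left(-1\right) \left(- \frac{1}{19}\right) - 1}{2} = - \frac{\frac{1}{19} - 1}{2} = \left(- \frac{1}{2}\right) \left(- \frac{18}{19}\right) = \frac{9}{19} \approx 0.47368$)
$f^{4} = \left(\frac{9}{19}\right)^{4} = \frac{6561}{130321}$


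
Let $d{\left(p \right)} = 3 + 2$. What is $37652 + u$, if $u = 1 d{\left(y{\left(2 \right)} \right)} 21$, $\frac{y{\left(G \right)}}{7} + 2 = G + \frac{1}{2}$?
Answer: $37757$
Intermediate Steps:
$y{\left(G \right)} = - \frac{21}{2} + 7 G$ ($y{\left(G \right)} = -14 + 7 \left(G + \frac{1}{2}\right) = -14 + 7 \left(\frac{1}{2} + G\right) = -14 + \left(\frac{7}{2} + 7 G\right) = - \frac{21}{2} + 7 G$)
$d{\left(p \right)} = 5$
$u = 105$ ($u = 1 \cdot 5 \cdot 21 = 5 \cdot 21 = 105$)
$37652 + u = 37652 + 105 = 37757$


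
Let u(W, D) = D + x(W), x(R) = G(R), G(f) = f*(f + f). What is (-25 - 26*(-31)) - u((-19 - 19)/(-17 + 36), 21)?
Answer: 752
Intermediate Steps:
G(f) = 2*f² (G(f) = f*(2*f) = 2*f²)
x(R) = 2*R²
u(W, D) = D + 2*W²
(-25 - 26*(-31)) - u((-19 - 19)/(-17 + 36), 21) = (-25 - 26*(-31)) - (21 + 2*((-19 - 19)/(-17 + 36))²) = (-25 + 806) - (21 + 2*(-38/19)²) = 781 - (21 + 2*(-38*1/19)²) = 781 - (21 + 2*(-2)²) = 781 - (21 + 2*4) = 781 - (21 + 8) = 781 - 1*29 = 781 - 29 = 752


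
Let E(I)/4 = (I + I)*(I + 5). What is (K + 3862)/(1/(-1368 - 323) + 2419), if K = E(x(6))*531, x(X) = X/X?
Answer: 24815425/2045264 ≈ 12.133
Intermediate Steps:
x(X) = 1
E(I) = 8*I*(5 + I) (E(I) = 4*((I + I)*(I + 5)) = 4*((2*I)*(5 + I)) = 4*(2*I*(5 + I)) = 8*I*(5 + I))
K = 25488 (K = (8*1*(5 + 1))*531 = (8*1*6)*531 = 48*531 = 25488)
(K + 3862)/(1/(-1368 - 323) + 2419) = (25488 + 3862)/(1/(-1368 - 323) + 2419) = 29350/(1/(-1691) + 2419) = 29350/(-1/1691 + 2419) = 29350/(4090528/1691) = 29350*(1691/4090528) = 24815425/2045264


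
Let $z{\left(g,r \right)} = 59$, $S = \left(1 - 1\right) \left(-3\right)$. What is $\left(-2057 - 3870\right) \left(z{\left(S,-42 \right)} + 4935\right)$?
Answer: $-29599438$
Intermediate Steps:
$S = 0$ ($S = 0 \left(-3\right) = 0$)
$\left(-2057 - 3870\right) \left(z{\left(S,-42 \right)} + 4935\right) = \left(-2057 - 3870\right) \left(59 + 4935\right) = \left(-5927\right) 4994 = -29599438$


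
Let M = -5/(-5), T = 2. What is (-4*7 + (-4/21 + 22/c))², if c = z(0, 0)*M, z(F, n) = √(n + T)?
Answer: 457186/441 - 13024*√2/21 ≈ 159.62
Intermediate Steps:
z(F, n) = √(2 + n) (z(F, n) = √(n + 2) = √(2 + n))
M = 1 (M = -5*(-⅕) = 1)
c = √2 (c = √(2 + 0)*1 = √2*1 = √2 ≈ 1.4142)
(-4*7 + (-4/21 + 22/c))² = (-4*7 + (-4/21 + 22/(√2)))² = (-28 + (-4*1/21 + 22*(√2/2)))² = (-28 + (-4/21 + 11*√2))² = (-592/21 + 11*√2)²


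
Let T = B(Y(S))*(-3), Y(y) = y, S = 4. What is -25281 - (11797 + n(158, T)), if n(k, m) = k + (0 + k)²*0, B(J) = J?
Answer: -37236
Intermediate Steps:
T = -12 (T = 4*(-3) = -12)
n(k, m) = k (n(k, m) = k + k²*0 = k + 0 = k)
-25281 - (11797 + n(158, T)) = -25281 - (11797 + 158) = -25281 - 1*11955 = -25281 - 11955 = -37236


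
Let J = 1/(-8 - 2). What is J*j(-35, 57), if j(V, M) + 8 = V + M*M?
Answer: -1603/5 ≈ -320.60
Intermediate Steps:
j(V, M) = -8 + V + M² (j(V, M) = -8 + (V + M*M) = -8 + (V + M²) = -8 + V + M²)
J = -⅒ (J = 1/(-10) = -⅒ ≈ -0.10000)
J*j(-35, 57) = -(-8 - 35 + 57²)/10 = -(-8 - 35 + 3249)/10 = -⅒*3206 = -1603/5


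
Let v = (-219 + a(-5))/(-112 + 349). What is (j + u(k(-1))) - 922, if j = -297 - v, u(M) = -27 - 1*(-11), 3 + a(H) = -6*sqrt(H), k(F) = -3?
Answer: -97491/79 + 2*I*sqrt(5)/79 ≈ -1234.1 + 0.056609*I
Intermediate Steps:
a(H) = -3 - 6*sqrt(H)
u(M) = -16 (u(M) = -27 + 11 = -16)
v = -74/79 - 2*I*sqrt(5)/79 (v = (-219 + (-3 - 6*I*sqrt(5)))/(-112 + 349) = (-219 + (-3 - 6*I*sqrt(5)))/237 = (-219 + (-3 - 6*I*sqrt(5)))*(1/237) = (-222 - 6*I*sqrt(5))*(1/237) = -74/79 - 2*I*sqrt(5)/79 ≈ -0.93671 - 0.056609*I)
j = -23389/79 + 2*I*sqrt(5)/79 (j = -297 - (-74/79 - 2*I*sqrt(5)/79) = -297 + (74/79 + 2*I*sqrt(5)/79) = -23389/79 + 2*I*sqrt(5)/79 ≈ -296.06 + 0.056609*I)
(j + u(k(-1))) - 922 = ((-23389/79 + 2*I*sqrt(5)/79) - 16) - 922 = (-24653/79 + 2*I*sqrt(5)/79) - 922 = -97491/79 + 2*I*sqrt(5)/79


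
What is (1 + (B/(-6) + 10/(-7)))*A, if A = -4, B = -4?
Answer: -20/21 ≈ -0.95238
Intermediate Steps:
(1 + (B/(-6) + 10/(-7)))*A = (1 + (-4/(-6) + 10/(-7)))*(-4) = (1 + (-4*(-⅙) + 10*(-⅐)))*(-4) = (1 + (⅔ - 10/7))*(-4) = (1 - 16/21)*(-4) = (5/21)*(-4) = -20/21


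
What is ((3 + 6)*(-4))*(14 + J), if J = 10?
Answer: -864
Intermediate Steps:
((3 + 6)*(-4))*(14 + J) = ((3 + 6)*(-4))*(14 + 10) = (9*(-4))*24 = -36*24 = -864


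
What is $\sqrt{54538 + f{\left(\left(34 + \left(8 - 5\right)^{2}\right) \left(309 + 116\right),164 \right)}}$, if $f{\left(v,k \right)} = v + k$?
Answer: $\sqrt{72977} \approx 270.14$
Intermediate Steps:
$f{\left(v,k \right)} = k + v$
$\sqrt{54538 + f{\left(\left(34 + \left(8 - 5\right)^{2}\right) \left(309 + 116\right),164 \right)}} = \sqrt{54538 + \left(164 + \left(34 + \left(8 - 5\right)^{2}\right) \left(309 + 116\right)\right)} = \sqrt{54538 + \left(164 + \left(34 + 3^{2}\right) 425\right)} = \sqrt{54538 + \left(164 + \left(34 + 9\right) 425\right)} = \sqrt{54538 + \left(164 + 43 \cdot 425\right)} = \sqrt{54538 + \left(164 + 18275\right)} = \sqrt{54538 + 18439} = \sqrt{72977}$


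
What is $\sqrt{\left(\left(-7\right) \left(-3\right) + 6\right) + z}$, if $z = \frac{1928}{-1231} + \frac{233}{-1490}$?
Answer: $\frac{\sqrt{85039627639530}}{1834190} \approx 5.0277$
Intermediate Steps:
$z = - \frac{3159543}{1834190}$ ($z = 1928 \left(- \frac{1}{1231}\right) + 233 \left(- \frac{1}{1490}\right) = - \frac{1928}{1231} - \frac{233}{1490} = - \frac{3159543}{1834190} \approx -1.7226$)
$\sqrt{\left(\left(-7\right) \left(-3\right) + 6\right) + z} = \sqrt{\left(\left(-7\right) \left(-3\right) + 6\right) - \frac{3159543}{1834190}} = \sqrt{\left(21 + 6\right) - \frac{3159543}{1834190}} = \sqrt{27 - \frac{3159543}{1834190}} = \sqrt{\frac{46363587}{1834190}} = \frac{\sqrt{85039627639530}}{1834190}$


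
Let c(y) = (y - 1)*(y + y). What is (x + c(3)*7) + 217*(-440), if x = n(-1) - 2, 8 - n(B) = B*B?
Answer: -95391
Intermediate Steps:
n(B) = 8 - B² (n(B) = 8 - B*B = 8 - B²)
c(y) = 2*y*(-1 + y) (c(y) = (-1 + y)*(2*y) = 2*y*(-1 + y))
x = 5 (x = (8 - 1*(-1)²) - 2 = (8 - 1*1) - 2 = (8 - 1) - 2 = 7 - 2 = 5)
(x + c(3)*7) + 217*(-440) = (5 + (2*3*(-1 + 3))*7) + 217*(-440) = (5 + (2*3*2)*7) - 95480 = (5 + 12*7) - 95480 = (5 + 84) - 95480 = 89 - 95480 = -95391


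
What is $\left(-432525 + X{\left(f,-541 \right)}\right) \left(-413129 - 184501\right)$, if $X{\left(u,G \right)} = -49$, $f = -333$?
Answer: $258519199620$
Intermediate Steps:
$\left(-432525 + X{\left(f,-541 \right)}\right) \left(-413129 - 184501\right) = \left(-432525 - 49\right) \left(-413129 - 184501\right) = \left(-432574\right) \left(-597630\right) = 258519199620$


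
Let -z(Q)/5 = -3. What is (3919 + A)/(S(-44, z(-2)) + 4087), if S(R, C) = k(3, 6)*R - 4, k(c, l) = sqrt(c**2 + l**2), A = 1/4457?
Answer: 7924188408/8212650937 + 256182432*sqrt(5)/8212650937 ≈ 1.0346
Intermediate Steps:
A = 1/4457 ≈ 0.00022437
z(Q) = 15 (z(Q) = -5*(-3) = 15)
S(R, C) = -4 + 3*R*sqrt(5) (S(R, C) = sqrt(3**2 + 6**2)*R - 4 = sqrt(9 + 36)*R - 4 = sqrt(45)*R - 4 = (3*sqrt(5))*R - 4 = 3*R*sqrt(5) - 4 = -4 + 3*R*sqrt(5))
(3919 + A)/(S(-44, z(-2)) + 4087) = (3919 + 1/4457)/((-4 + 3*(-44)*sqrt(5)) + 4087) = 17466984/(4457*((-4 - 132*sqrt(5)) + 4087)) = 17466984/(4457*(4083 - 132*sqrt(5)))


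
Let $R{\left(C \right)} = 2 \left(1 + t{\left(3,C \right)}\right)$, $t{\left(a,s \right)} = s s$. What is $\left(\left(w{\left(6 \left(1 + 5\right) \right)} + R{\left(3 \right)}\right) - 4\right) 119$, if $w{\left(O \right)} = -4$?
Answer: $1428$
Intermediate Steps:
$t{\left(a,s \right)} = s^{2}$
$R{\left(C \right)} = 2 + 2 C^{2}$ ($R{\left(C \right)} = 2 \left(1 + C^{2}\right) = 2 + 2 C^{2}$)
$\left(\left(w{\left(6 \left(1 + 5\right) \right)} + R{\left(3 \right)}\right) - 4\right) 119 = \left(\left(-4 + \left(2 + 2 \cdot 3^{2}\right)\right) - 4\right) 119 = \left(\left(-4 + \left(2 + 2 \cdot 9\right)\right) - 4\right) 119 = \left(\left(-4 + \left(2 + 18\right)\right) - 4\right) 119 = \left(\left(-4 + 20\right) - 4\right) 119 = \left(16 - 4\right) 119 = 12 \cdot 119 = 1428$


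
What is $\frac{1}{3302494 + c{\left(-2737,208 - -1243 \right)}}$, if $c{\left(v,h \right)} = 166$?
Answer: $\frac{1}{3302660} \approx 3.0279 \cdot 10^{-7}$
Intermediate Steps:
$\frac{1}{3302494 + c{\left(-2737,208 - -1243 \right)}} = \frac{1}{3302494 + 166} = \frac{1}{3302660}$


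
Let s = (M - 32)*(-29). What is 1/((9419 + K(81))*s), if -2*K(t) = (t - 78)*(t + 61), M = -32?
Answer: 1/17086336 ≈ 5.8526e-8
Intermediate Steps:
K(t) = -(-78 + t)*(61 + t)/2 (K(t) = -(t - 78)*(t + 61)/2 = -(-78 + t)*(61 + t)/2)
s = 1856 (s = (-32 - 32)*(-29) = -64*(-29) = 1856)
1/((9419 + K(81))*s) = 1/((9419 + (2379 - ½*81² + (17/2)*81))*1856) = (1/1856)/(9419 + (2379 - ½*6561 + 1377/2)) = (1/1856)/(9419 + (2379 - 6561/2 + 1377/2)) = (1/1856)/(9419 - 213) = (1/1856)/9206 = (1/9206)*(1/1856) = 1/17086336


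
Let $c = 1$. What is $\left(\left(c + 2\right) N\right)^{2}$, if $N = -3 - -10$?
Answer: $441$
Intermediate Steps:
$N = 7$ ($N = -3 + 10 = 7$)
$\left(\left(c + 2\right) N\right)^{2} = \left(\left(1 + 2\right) 7\right)^{2} = \left(3 \cdot 7\right)^{2} = 21^{2} = 441$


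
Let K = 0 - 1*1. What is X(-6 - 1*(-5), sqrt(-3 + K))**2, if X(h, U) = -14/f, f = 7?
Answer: 4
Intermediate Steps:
K = -1 (K = 0 - 1 = -1)
X(h, U) = -2 (X(h, U) = -14/7 = -14*1/7 = -2)
X(-6 - 1*(-5), sqrt(-3 + K))**2 = (-2)**2 = 4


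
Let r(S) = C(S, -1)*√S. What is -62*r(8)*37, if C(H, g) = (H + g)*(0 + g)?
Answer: 32116*√2 ≈ 45419.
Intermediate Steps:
C(H, g) = g*(H + g) (C(H, g) = (H + g)*g = g*(H + g))
r(S) = √S*(1 - S) (r(S) = (-(S - 1))*√S = (-(-1 + S))*√S = (1 - S)*√S = √S*(1 - S))
-62*r(8)*37 = -62*√8*(1 - 1*8)*37 = -62*2*√2*(1 - 8)*37 = -62*2*√2*(-7)*37 = -(-868)*√2*37 = (868*√2)*37 = 32116*√2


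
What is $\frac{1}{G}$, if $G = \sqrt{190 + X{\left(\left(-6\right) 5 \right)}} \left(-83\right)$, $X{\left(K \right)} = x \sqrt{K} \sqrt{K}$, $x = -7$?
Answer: $- \frac{1}{1660} \approx -0.00060241$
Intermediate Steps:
$X{\left(K \right)} = - 7 K$ ($X{\left(K \right)} = - 7 \sqrt{K} \sqrt{K} = - 7 K$)
$G = -1660$ ($G = \sqrt{190 - 7 \left(\left(-6\right) 5\right)} \left(-83\right) = \sqrt{190 - -210} \left(-83\right) = \sqrt{190 + 210} \left(-83\right) = \sqrt{400} \left(-83\right) = 20 \left(-83\right) = -1660$)
$\frac{1}{G} = \frac{1}{-1660} = - \frac{1}{1660}$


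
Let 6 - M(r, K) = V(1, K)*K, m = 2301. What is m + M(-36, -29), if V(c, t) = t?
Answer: 1466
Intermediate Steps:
M(r, K) = 6 - K**2 (M(r, K) = 6 - K*K = 6 - K**2)
m + M(-36, -29) = 2301 + (6 - 1*(-29)**2) = 2301 + (6 - 1*841) = 2301 + (6 - 841) = 2301 - 835 = 1466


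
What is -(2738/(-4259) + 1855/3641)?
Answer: 2068613/15507019 ≈ 0.13340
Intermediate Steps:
-(2738/(-4259) + 1855/3641) = -(2738*(-1/4259) + 1855*(1/3641)) = -(-2738/4259 + 1855/3641) = -1*(-2068613/15507019) = 2068613/15507019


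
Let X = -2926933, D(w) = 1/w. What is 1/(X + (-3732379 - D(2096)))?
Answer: -2096/13957917953 ≈ -1.5017e-7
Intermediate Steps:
1/(X + (-3732379 - D(2096))) = 1/(-2926933 + (-3732379 - 1/2096)) = 1/(-2926933 - 7823066385/2096) = 1/(-13957917953/2096) = -2096/13957917953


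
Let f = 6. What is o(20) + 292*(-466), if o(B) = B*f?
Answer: -135952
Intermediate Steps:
o(B) = 6*B (o(B) = B*6 = 6*B)
o(20) + 292*(-466) = 6*20 + 292*(-466) = 120 - 136072 = -135952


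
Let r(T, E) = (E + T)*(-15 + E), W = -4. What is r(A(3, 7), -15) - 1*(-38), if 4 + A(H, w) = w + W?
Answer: 518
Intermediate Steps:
A(H, w) = -8 + w (A(H, w) = -4 + (w - 4) = -4 + (-4 + w) = -8 + w)
r(T, E) = (-15 + E)*(E + T)
r(A(3, 7), -15) - 1*(-38) = ((-15)² - 15*(-15) - 15*(-8 + 7) - 15*(-8 + 7)) - 1*(-38) = (225 + 225 - 15*(-1) - 15*(-1)) + 38 = (225 + 225 + 15 + 15) + 38 = 480 + 38 = 518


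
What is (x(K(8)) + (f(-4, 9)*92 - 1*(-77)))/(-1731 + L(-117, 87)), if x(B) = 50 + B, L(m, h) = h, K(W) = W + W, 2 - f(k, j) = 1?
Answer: -235/1644 ≈ -0.14294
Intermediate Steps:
f(k, j) = 1 (f(k, j) = 2 - 1*1 = 2 - 1 = 1)
K(W) = 2*W
(x(K(8)) + (f(-4, 9)*92 - 1*(-77)))/(-1731 + L(-117, 87)) = ((50 + 2*8) + (1*92 - 1*(-77)))/(-1731 + 87) = ((50 + 16) + (92 + 77))/(-1644) = (66 + 169)*(-1/1644) = 235*(-1/1644) = -235/1644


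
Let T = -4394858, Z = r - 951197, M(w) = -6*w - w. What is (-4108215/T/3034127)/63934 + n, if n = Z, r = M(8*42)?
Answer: -812930642853735238385741/852531587630772244 ≈ -9.5355e+5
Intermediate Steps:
M(w) = -7*w
r = -2352 (r = -56*42 = -7*336 = -2352)
Z = -953549 (Z = -2352 - 951197 = -953549)
n = -953549
(-4108215/T/3034127)/63934 + n = (-4108215/(-4394858)/3034127)/63934 - 953549 = (-4108215*(-1/4394858)*(1/3034127))*(1/63934) - 953549 = ((4108215/4394858)*(1/3034127))*(1/63934) - 953549 = (4108215/13334557318966)*(1/63934) - 953549 = 4108215/852531587630772244 - 953549 = -812930642853735238385741/852531587630772244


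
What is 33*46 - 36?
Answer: 1482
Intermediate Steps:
33*46 - 36 = 1518 - 36 = 1482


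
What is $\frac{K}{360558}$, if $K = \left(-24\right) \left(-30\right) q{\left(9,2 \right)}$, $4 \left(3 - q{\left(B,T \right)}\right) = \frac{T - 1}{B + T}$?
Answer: $\frac{1310}{220341} \approx 0.0059453$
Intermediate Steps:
$q{\left(B,T \right)} = 3 - \frac{-1 + T}{4 \left(B + T\right)}$ ($q{\left(B,T \right)} = 3 - \frac{\left(T - 1\right) \frac{1}{B + T}}{4} = 3 - \frac{\left(-1 + T\right) \frac{1}{B + T}}{4} = 3 - \frac{\frac{1}{B + T} \left(-1 + T\right)}{4} = 3 - \frac{-1 + T}{4 \left(B + T\right)}$)
$K = \frac{23580}{11}$ ($K = \left(-24\right) \left(-30\right) \frac{1 + 11 \cdot 2 + 12 \cdot 9}{4 \left(9 + 2\right)} = 720 \frac{1 + 22 + 108}{4 \cdot 11} = 720 \cdot \frac{1}{4} \cdot \frac{1}{11} \cdot 131 = 720 \cdot \frac{131}{44} = \frac{23580}{11} \approx 2143.6$)
$\frac{K}{360558} = \frac{23580}{11 \cdot 360558} = \frac{23580}{11} \cdot \frac{1}{360558} = \frac{1310}{220341}$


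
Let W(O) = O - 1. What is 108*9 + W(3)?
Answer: 974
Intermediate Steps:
W(O) = -1 + O
108*9 + W(3) = 108*9 + (-1 + 3) = 972 + 2 = 974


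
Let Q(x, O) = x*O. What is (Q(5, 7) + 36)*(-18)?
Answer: -1278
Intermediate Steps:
Q(x, O) = O*x
(Q(5, 7) + 36)*(-18) = (7*5 + 36)*(-18) = (35 + 36)*(-18) = 71*(-18) = -1278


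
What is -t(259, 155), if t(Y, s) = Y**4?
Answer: -4499860561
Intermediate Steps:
-t(259, 155) = -1*259**4 = -1*4499860561 = -4499860561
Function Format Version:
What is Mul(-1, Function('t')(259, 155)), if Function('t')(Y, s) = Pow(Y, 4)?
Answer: -4499860561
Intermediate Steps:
Mul(-1, Function('t')(259, 155)) = Mul(-1, Pow(259, 4)) = Mul(-1, 4499860561) = -4499860561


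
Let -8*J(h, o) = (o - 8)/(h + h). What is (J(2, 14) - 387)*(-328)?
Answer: 253995/2 ≈ 1.2700e+5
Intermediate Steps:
J(h, o) = -(-8 + o)/(16*h) (J(h, o) = -(o - 8)/(8*(h + h)) = -(-8 + o)/(8*(2*h)) = -(-8 + o)*1/(2*h)/8 = -(-8 + o)/(16*h))
(J(2, 14) - 387)*(-328) = ((1/16)*(8 - 1*14)/2 - 387)*(-328) = ((1/16)*(½)*(8 - 14) - 387)*(-328) = ((1/16)*(½)*(-6) - 387)*(-328) = (-3/16 - 387)*(-328) = -6195/16*(-328) = 253995/2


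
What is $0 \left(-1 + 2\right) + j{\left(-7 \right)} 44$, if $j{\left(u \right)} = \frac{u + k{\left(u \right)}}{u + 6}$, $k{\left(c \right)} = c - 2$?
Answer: $704$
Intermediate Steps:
$k{\left(c \right)} = -2 + c$ ($k{\left(c \right)} = c - 2 = -2 + c$)
$j{\left(u \right)} = \frac{-2 + 2 u}{6 + u}$ ($j{\left(u \right)} = \frac{u + \left(-2 + u\right)}{u + 6} = \frac{-2 + 2 u}{6 + u}$)
$0 \left(-1 + 2\right) + j{\left(-7 \right)} 44 = 0 \left(-1 + 2\right) + \frac{2 \left(-1 - 7\right)}{6 - 7} \cdot 44 = 0 \cdot 1 + 2 \frac{1}{-1} \left(-8\right) 44 = 0 + 2 \left(-1\right) \left(-8\right) 44 = 0 + 16 \cdot 44 = 0 + 704 = 704$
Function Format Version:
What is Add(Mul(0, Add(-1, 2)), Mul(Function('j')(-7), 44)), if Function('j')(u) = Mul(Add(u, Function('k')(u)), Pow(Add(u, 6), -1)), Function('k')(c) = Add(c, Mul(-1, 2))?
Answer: 704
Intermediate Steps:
Function('k')(c) = Add(-2, c) (Function('k')(c) = Add(c, -2) = Add(-2, c))
Function('j')(u) = Mul(Pow(Add(6, u), -1), Add(-2, Mul(2, u))) (Function('j')(u) = Mul(Add(u, Add(-2, u)), Pow(Add(u, 6), -1)) = Mul(Add(-2, Mul(2, u)), Pow(Add(6, u), -1)) = Mul(Pow(Add(6, u), -1), Add(-2, Mul(2, u))))
Add(Mul(0, Add(-1, 2)), Mul(Function('j')(-7), 44)) = Add(Mul(0, Add(-1, 2)), Mul(Mul(2, Pow(Add(6, -7), -1), Add(-1, -7)), 44)) = Add(Mul(0, 1), Mul(Mul(2, Pow(-1, -1), -8), 44)) = Add(0, Mul(Mul(2, -1, -8), 44)) = Add(0, Mul(16, 44)) = Add(0, 704) = 704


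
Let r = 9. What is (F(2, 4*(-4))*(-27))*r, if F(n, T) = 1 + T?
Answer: 3645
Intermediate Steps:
(F(2, 4*(-4))*(-27))*r = ((1 + 4*(-4))*(-27))*9 = ((1 - 16)*(-27))*9 = -15*(-27)*9 = 405*9 = 3645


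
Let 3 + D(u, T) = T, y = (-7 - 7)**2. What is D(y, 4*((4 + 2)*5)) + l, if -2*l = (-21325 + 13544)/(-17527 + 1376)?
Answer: 121663/1042 ≈ 116.76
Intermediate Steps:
y = 196 (y = (-14)**2 = 196)
D(u, T) = -3 + T
l = -251/1042 (l = -(-21325 + 13544)/(2*(-17527 + 1376)) = -(-7781)/(2*(-16151)) = -(-7781)*(-1)/(2*16151) = -1/2*251/521 = -251/1042 ≈ -0.24088)
D(y, 4*((4 + 2)*5)) + l = (-3 + 4*((4 + 2)*5)) - 251/1042 = (-3 + 4*(6*5)) - 251/1042 = (-3 + 4*30) - 251/1042 = (-3 + 120) - 251/1042 = 117 - 251/1042 = 121663/1042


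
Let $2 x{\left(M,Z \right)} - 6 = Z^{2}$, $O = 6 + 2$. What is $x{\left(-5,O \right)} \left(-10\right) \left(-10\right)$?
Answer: $3500$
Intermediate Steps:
$O = 8$
$x{\left(M,Z \right)} = 3 + \frac{Z^{2}}{2}$
$x{\left(-5,O \right)} \left(-10\right) \left(-10\right) = \left(3 + \frac{8^{2}}{2}\right) \left(-10\right) \left(-10\right) = \left(3 + \frac{1}{2} \cdot 64\right) \left(-10\right) \left(-10\right) = \left(3 + 32\right) \left(-10\right) \left(-10\right) = 35 \left(-10\right) \left(-10\right) = \left(-350\right) \left(-10\right) = 3500$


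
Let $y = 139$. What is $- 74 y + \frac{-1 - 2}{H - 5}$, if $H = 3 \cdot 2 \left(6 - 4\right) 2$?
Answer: $- \frac{195437}{19} \approx -10286.0$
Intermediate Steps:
$H = 24$ ($H = 3 \cdot 2 \cdot 2 \cdot 2 = 3 \cdot 4 \cdot 2 = 12 \cdot 2 = 24$)
$- 74 y + \frac{-1 - 2}{H - 5} = \left(-74\right) 139 + \frac{-1 - 2}{24 - 5} = -10286 - \frac{3}{19} = - \frac{195437}{19}$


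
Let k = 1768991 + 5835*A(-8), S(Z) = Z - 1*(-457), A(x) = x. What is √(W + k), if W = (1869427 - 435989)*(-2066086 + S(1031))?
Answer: I*√2959471505613 ≈ 1.7203e+6*I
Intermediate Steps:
S(Z) = 457 + Z (S(Z) = Z + 457 = 457 + Z)
k = 1722311 (k = 1768991 + 5835*(-8) = 1768991 - 46680 = 1722311)
W = -2959473227924 (W = (1869427 - 435989)*(-2066086 + (457 + 1031)) = 1433438*(-2066086 + 1488) = 1433438*(-2064598) = -2959473227924)
√(W + k) = √(-2959473227924 + 1722311) = √(-2959471505613) = I*√2959471505613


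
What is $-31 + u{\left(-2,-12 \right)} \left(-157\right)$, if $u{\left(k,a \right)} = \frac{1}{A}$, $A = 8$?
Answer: $- \frac{405}{8} \approx -50.625$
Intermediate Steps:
$u{\left(k,a \right)} = \frac{1}{8}$
$-31 + u{\left(-2,-12 \right)} \left(-157\right) = -31 + \frac{1}{8} \left(-157\right) = -31 - \frac{157}{8} = - \frac{405}{8}$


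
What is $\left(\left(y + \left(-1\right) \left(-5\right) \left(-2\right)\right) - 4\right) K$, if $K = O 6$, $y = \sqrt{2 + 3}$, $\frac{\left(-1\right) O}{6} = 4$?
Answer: $2016 - 144 \sqrt{5} \approx 1694.0$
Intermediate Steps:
$O = -24$ ($O = \left(-6\right) 4 = -24$)
$y = \sqrt{5} \approx 2.2361$
$K = -144$ ($K = \left(-24\right) 6 = -144$)
$\left(\left(y + \left(-1\right) \left(-5\right) \left(-2\right)\right) - 4\right) K = \left(\left(\sqrt{5} + \left(-1\right) \left(-5\right) \left(-2\right)\right) - 4\right) \left(-144\right) = \left(\left(\sqrt{5} + 5 \left(-2\right)\right) - 4\right) \left(-144\right) = \left(\left(\sqrt{5} - 10\right) - 4\right) \left(-144\right) = \left(\left(-10 + \sqrt{5}\right) - 4\right) \left(-144\right) = \left(-14 + \sqrt{5}\right) \left(-144\right) = 2016 - 144 \sqrt{5}$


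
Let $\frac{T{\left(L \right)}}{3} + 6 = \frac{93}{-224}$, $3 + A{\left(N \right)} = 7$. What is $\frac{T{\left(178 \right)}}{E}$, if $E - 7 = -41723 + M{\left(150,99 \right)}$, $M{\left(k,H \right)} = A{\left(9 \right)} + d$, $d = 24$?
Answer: $\frac{479}{1037568} \approx 0.00046166$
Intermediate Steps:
$A{\left(N \right)} = 4$ ($A{\left(N \right)} = -3 + 7 = 4$)
$M{\left(k,H \right)} = 28$ ($M{\left(k,H \right)} = 4 + 24 = 28$)
$T{\left(L \right)} = - \frac{4311}{224}$ ($T{\left(L \right)} = -18 + 3 \frac{93}{-224} = -18 + 3 \cdot 93 \left(- \frac{1}{224}\right) = -18 + 3 \left(- \frac{93}{224}\right) = -18 - \frac{279}{224} = - \frac{4311}{224}$)
$E = -41688$ ($E = 7 + \left(-41723 + 28\right) = 7 - 41695 = -41688$)
$\frac{T{\left(178 \right)}}{E} = - \frac{4311}{224 \left(-41688\right)} = \left(- \frac{4311}{224}\right) \left(- \frac{1}{41688}\right) = \frac{479}{1037568}$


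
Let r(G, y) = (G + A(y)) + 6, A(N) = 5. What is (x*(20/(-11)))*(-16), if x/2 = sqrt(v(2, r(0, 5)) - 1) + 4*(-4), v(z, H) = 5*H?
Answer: -10240/11 + 1920*sqrt(6)/11 ≈ -503.36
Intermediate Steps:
r(G, y) = 11 + G (r(G, y) = (G + 5) + 6 = (5 + G) + 6 = 11 + G)
x = -32 + 6*sqrt(6) (x = 2*(sqrt(5*(11 + 0) - 1) + 4*(-4)) = 2*(sqrt(5*11 - 1) - 16) = 2*(sqrt(55 - 1) - 16) = 2*(sqrt(54) - 16) = 2*(3*sqrt(6) - 16) = 2*(-16 + 3*sqrt(6)) = -32 + 6*sqrt(6) ≈ -17.303)
(x*(20/(-11)))*(-16) = ((-32 + 6*sqrt(6))*(20/(-11)))*(-16) = ((-32 + 6*sqrt(6))*(20*(-1/11)))*(-16) = ((-32 + 6*sqrt(6))*(-20/11))*(-16) = (640/11 - 120*sqrt(6)/11)*(-16) = -10240/11 + 1920*sqrt(6)/11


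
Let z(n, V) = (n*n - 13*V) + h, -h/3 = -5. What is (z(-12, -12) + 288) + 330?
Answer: 933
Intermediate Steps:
h = 15 (h = -3*(-5) = 15)
z(n, V) = 15 + n² - 13*V (z(n, V) = (n*n - 13*V) + 15 = (n² - 13*V) + 15 = 15 + n² - 13*V)
(z(-12, -12) + 288) + 330 = ((15 + (-12)² - 13*(-12)) + 288) + 330 = ((15 + 144 + 156) + 288) + 330 = (315 + 288) + 330 = 603 + 330 = 933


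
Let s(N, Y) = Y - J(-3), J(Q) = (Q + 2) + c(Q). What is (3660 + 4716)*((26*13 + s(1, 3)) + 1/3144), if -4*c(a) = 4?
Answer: 376359157/131 ≈ 2.8730e+6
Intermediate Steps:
c(a) = -1 (c(a) = -1/4*4 = -1)
J(Q) = 1 + Q (J(Q) = (Q + 2) - 1 = (2 + Q) - 1 = 1 + Q)
s(N, Y) = 2 + Y (s(N, Y) = Y - (1 - 3) = Y - 1*(-2) = Y + 2 = 2 + Y)
(3660 + 4716)*((26*13 + s(1, 3)) + 1/3144) = (3660 + 4716)*((26*13 + (2 + 3)) + 1/3144) = 8376*((338 + 5) + 1/3144) = 8376*(343 + 1/3144) = 8376*(1078393/3144) = 376359157/131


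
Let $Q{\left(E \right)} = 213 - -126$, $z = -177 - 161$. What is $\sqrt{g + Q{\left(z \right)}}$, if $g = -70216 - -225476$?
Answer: $\sqrt{155599} \approx 394.46$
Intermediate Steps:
$z = -338$
$Q{\left(E \right)} = 339$ ($Q{\left(E \right)} = 213 + 126 = 339$)
$g = 155260$ ($g = -70216 + 225476 = 155260$)
$\sqrt{g + Q{\left(z \right)}} = \sqrt{155260 + 339} = \sqrt{155599}$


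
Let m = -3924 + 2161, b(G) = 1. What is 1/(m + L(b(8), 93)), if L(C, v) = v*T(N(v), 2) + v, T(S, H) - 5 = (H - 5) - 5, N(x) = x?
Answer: -1/1949 ≈ -0.00051308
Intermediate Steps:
T(S, H) = -5 + H (T(S, H) = 5 + ((H - 5) - 5) = 5 + ((-5 + H) - 5) = 5 + (-10 + H) = -5 + H)
L(C, v) = -2*v (L(C, v) = v*(-5 + 2) + v = v*(-3) + v = -3*v + v = -2*v)
m = -1763
1/(m + L(b(8), 93)) = 1/(-1763 - 2*93) = 1/(-1763 - 186) = 1/(-1949) = -1/1949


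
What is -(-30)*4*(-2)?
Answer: -240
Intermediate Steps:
-(-30)*4*(-2) = -(-30)*(-8) = -30*8 = -240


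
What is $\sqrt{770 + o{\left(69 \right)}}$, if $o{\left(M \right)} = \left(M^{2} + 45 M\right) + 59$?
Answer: $\sqrt{8695} \approx 93.247$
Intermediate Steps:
$o{\left(M \right)} = 59 + M^{2} + 45 M$
$\sqrt{770 + o{\left(69 \right)}} = \sqrt{770 + \left(59 + 69^{2} + 45 \cdot 69\right)} = \sqrt{770 + \left(59 + 4761 + 3105\right)} = \sqrt{770 + 7925} = \sqrt{8695}$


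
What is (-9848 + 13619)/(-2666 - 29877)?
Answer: -3771/32543 ≈ -0.11588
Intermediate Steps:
(-9848 + 13619)/(-2666 - 29877) = 3771/(-32543) = 3771*(-1/32543) = -3771/32543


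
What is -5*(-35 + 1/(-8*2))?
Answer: 2805/16 ≈ 175.31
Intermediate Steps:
-5*(-35 + 1/(-8*2)) = -5*(-35 + 1/(-16)) = -5*(-35 - 1/16) = -5*(-561/16) = 2805/16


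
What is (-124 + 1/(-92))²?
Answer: 130165281/8464 ≈ 15379.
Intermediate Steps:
(-124 + 1/(-92))² = (-124 - 1/92)² = (-11409/92)² = 130165281/8464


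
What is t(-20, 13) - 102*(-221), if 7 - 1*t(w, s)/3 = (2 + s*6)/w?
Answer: 22575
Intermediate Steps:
t(w, s) = 21 - 3*(2 + 6*s)/w (t(w, s) = 21 - 3*(2 + s*6)/w = 21 - 3*(2 + 6*s)/w)
t(-20, 13) - 102*(-221) = 3*(-2 - 6*13 + 7*(-20))/(-20) - 102*(-221) = 3*(-1/20)*(-2 - 78 - 140) + 22542 = 3*(-1/20)*(-220) + 22542 = 33 + 22542 = 22575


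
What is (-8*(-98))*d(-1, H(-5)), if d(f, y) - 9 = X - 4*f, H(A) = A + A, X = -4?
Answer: 7056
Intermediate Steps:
H(A) = 2*A
d(f, y) = 5 - 4*f (d(f, y) = 9 + (-4 - 4*f) = 5 - 4*f)
(-8*(-98))*d(-1, H(-5)) = (-8*(-98))*(5 - 4*(-1)) = 784*(5 + 4) = 784*9 = 7056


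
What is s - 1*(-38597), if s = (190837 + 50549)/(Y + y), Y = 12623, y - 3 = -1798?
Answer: 209084851/5414 ≈ 38619.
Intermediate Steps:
y = -1795 (y = 3 - 1798 = -1795)
s = 120693/5414 (s = (190837 + 50549)/(12623 - 1795) = 241386/10828 = 241386*(1/10828) = 120693/5414 ≈ 22.293)
s - 1*(-38597) = 120693/5414 - 1*(-38597) = 120693/5414 + 38597 = 209084851/5414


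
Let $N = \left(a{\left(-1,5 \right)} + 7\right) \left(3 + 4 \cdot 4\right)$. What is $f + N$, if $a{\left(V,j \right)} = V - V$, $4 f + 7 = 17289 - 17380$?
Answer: $\frac{217}{2} \approx 108.5$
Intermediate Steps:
$f = - \frac{49}{2}$ ($f = - \frac{7}{4} + \frac{17289 - 17380}{4} = - \frac{7}{4} + \frac{1}{4} \left(-91\right) = - \frac{7}{4} - \frac{91}{4} = - \frac{49}{2} \approx -24.5$)
$a{\left(V,j \right)} = 0$
$N = 133$ ($N = \left(0 + 7\right) \left(3 + 4 \cdot 4\right) = 7 \left(3 + 16\right) = 7 \cdot 19 = 133$)
$f + N = - \frac{49}{2} + 133 = \frac{217}{2}$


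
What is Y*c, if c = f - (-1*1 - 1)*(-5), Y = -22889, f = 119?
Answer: -2494901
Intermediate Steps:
c = 109 (c = 119 - (-1*1 - 1)*(-5) = 119 - (-1 - 1)*(-5) = 119 - (-2)*(-5) = 119 - 1*10 = 119 - 10 = 109)
Y*c = -22889*109 = -2494901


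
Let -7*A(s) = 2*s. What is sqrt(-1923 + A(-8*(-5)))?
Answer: I*sqrt(94787)/7 ≈ 43.982*I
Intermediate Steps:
A(s) = -2*s/7
sqrt(-1923 + A(-8*(-5))) = sqrt(-1923 - (-16)*(-5)/7) = sqrt(-1923 - 2/7*40) = sqrt(-1923 - 80/7) = sqrt(-13541/7) = I*sqrt(94787)/7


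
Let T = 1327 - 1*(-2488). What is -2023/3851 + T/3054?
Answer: 8513323/11760954 ≈ 0.72386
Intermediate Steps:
T = 3815 (T = 1327 + 2488 = 3815)
-2023/3851 + T/3054 = -2023/3851 + 3815/3054 = 8513323/11760954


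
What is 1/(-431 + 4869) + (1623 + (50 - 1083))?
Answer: 2618421/4438 ≈ 590.00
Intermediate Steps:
1/(-431 + 4869) + (1623 + (50 - 1083)) = 1/4438 + (1623 - 1033) = 1/4438 + 590 = 2618421/4438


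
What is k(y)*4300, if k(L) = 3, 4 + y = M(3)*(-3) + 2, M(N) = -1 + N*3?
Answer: 12900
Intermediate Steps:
M(N) = -1 + 3*N
y = -26 (y = -4 + ((-1 + 3*3)*(-3) + 2) = -4 + ((-1 + 9)*(-3) + 2) = -4 + (8*(-3) + 2) = -4 + (-24 + 2) = -4 - 22 = -26)
k(y)*4300 = 3*4300 = 12900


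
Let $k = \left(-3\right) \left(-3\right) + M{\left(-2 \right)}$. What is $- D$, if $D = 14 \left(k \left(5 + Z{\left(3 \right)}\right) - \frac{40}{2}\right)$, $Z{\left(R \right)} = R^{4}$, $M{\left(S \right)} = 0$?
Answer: $-10556$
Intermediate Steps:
$k = 9$ ($k = \left(-3\right) \left(-3\right) + 0 = 9 + 0 = 9$)
$D = 10556$ ($D = 14 \left(9 \left(5 + 3^{4}\right) - \frac{40}{2}\right) = 14 \left(9 \left(5 + 81\right) - 20\right) = 14 \left(9 \cdot 86 - 20\right) = 14 \left(774 - 20\right) = 14 \cdot 754 = 10556$)
$- D = \left(-1\right) 10556 = -10556$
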